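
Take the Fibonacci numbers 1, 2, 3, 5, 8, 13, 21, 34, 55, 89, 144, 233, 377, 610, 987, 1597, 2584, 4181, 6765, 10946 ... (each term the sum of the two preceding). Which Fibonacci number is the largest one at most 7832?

6765 ≤ 7832 < 10946, so the largest Fibonacci number not exceeding 7832 is 6765.

6765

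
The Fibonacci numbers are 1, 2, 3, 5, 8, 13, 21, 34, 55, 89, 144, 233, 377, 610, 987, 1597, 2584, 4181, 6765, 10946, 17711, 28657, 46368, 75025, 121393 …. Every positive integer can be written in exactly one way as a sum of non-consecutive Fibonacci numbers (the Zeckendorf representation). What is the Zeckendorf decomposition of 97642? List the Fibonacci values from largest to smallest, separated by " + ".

75025 + 17711 + 4181 + 610 + 89 + 21 + 5

take 75025 (≤ 97642); 97642 − 75025 = 22617
take 17711 (≤ 22617); 22617 − 17711 = 4906
take 4181 (≤ 4906); 4906 − 4181 = 725
take 610 (≤ 725); 725 − 610 = 115
take 89 (≤ 115); 115 − 89 = 26
take 21 (≤ 26); 26 − 21 = 5
take 5 (≤ 5); 5 − 5 = 0
So 97642 = 75025 + 17711 + 4181 + 610 + 89 + 21 + 5, with no two terms consecutive in the sequence.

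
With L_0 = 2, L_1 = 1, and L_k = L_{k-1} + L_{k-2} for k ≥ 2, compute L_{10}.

Iterating the recurrence up to L_{4} = 7 and L_{3} = 4:
L_{5} = L_{4} + L_{3} = 7 + 4 = 11
L_{6} = L_{5} + L_{4} = 11 + 7 = 18
L_{7} = L_{6} + L_{5} = 18 + 11 = 29
L_{8} = L_{7} + L_{6} = 29 + 18 = 47
L_{9} = L_{8} + L_{7} = 47 + 29 = 76
L_{10} = L_{9} + L_{8} = 76 + 47 = 123

123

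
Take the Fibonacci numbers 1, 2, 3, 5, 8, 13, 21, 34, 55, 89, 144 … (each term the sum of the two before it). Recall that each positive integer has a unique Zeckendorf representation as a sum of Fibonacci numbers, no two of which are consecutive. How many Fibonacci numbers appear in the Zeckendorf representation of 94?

2

largest Fibonacci ≤ 94 is 89; 94 − 89 = 5
largest Fibonacci ≤ 5 is 5; 5 − 5 = 0
94 = 89 + 5, which has 2 terms.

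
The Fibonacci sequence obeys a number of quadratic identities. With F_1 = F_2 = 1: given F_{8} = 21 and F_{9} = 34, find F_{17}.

By F_{2k+1} = F_k² + F_{k+1}²: F_{17} = 21² + 34² = 441 + 1156 = 1597.

1597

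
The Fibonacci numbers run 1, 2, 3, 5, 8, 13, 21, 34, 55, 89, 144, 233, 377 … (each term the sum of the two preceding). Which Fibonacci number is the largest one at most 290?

233 ≤ 290 < 377, so the largest Fibonacci number not exceeding 290 is 233.

233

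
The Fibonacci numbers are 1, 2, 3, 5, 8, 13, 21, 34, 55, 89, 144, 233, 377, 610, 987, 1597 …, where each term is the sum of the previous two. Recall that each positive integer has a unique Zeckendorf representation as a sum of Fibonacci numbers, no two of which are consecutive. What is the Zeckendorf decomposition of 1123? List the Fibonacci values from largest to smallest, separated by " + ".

987 + 89 + 34 + 13

Repeatedly subtract the largest Fibonacci number that fits:
take 987 (≤ 1123); 1123 − 987 = 136
take 89 (≤ 136); 136 − 89 = 47
take 34 (≤ 47); 47 − 34 = 13
take 13 (≤ 13); 13 − 13 = 0
So 1123 = 987 + 89 + 34 + 13, with no two terms consecutive in the sequence.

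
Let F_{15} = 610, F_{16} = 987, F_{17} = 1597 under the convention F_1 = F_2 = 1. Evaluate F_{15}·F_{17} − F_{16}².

1

610·1597 − 987² = 974170 − 974169 = 1. (Cassini's identity: F_{k−1}F_{k+1} − F_k² = (−1)^k.)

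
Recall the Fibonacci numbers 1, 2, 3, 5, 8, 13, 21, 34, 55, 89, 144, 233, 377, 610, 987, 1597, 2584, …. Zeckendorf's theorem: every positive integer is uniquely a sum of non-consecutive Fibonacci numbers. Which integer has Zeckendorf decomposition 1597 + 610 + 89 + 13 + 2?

2311

1597 + 610 + 89 + 13 + 2 = 2311.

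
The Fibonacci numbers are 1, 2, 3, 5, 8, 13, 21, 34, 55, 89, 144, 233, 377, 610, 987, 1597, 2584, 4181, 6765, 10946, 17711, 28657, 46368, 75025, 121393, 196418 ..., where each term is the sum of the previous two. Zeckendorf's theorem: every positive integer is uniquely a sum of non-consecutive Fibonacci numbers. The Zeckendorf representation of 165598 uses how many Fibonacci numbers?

8

subtract 121393 from 165598: 44205 remains
subtract 28657 from 44205: 15548 remains
subtract 10946 from 15548: 4602 remains
subtract 4181 from 4602: 421 remains
subtract 377 from 421: 44 remains
subtract 34 from 44: 10 remains
subtract 8 from 10: 2 remains
subtract 2 from 2: 0 remains
165598 = 121393 + 28657 + 10946 + 4181 + 377 + 34 + 8 + 2, which has 8 terms.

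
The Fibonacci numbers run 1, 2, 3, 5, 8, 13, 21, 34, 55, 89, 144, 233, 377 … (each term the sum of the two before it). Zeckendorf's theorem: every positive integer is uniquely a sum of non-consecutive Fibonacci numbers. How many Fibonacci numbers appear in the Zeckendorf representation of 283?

4

take 233 (≤ 283); 283 − 233 = 50
take 34 (≤ 50); 50 − 34 = 16
take 13 (≤ 16); 16 − 13 = 3
take 3 (≤ 3); 3 − 3 = 0
283 = 233 + 34 + 13 + 3, which has 4 terms.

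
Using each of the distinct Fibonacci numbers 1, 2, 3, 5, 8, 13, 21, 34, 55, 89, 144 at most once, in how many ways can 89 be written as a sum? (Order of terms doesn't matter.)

5

89 = 89 = 55+34 = 55+21+13 = 55+21+8+5 = 55+21+8+3+2 — 5 representations.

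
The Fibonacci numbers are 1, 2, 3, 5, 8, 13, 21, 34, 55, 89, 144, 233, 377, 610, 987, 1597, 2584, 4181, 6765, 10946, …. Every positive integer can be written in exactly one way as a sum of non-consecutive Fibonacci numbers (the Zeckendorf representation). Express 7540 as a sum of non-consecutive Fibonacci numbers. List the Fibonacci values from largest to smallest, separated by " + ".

6765 + 610 + 144 + 21

take 6765 (≤ 7540); 7540 − 6765 = 775
take 610 (≤ 775); 775 − 610 = 165
take 144 (≤ 165); 165 − 144 = 21
take 21 (≤ 21); 21 − 21 = 0
So 7540 = 6765 + 610 + 144 + 21, with no two terms consecutive in the sequence.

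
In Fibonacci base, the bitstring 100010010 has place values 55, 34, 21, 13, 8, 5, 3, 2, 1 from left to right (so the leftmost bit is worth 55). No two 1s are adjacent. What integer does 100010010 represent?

Summing the place values of the 1 bits: 55 + 8 + 2 = 65.

65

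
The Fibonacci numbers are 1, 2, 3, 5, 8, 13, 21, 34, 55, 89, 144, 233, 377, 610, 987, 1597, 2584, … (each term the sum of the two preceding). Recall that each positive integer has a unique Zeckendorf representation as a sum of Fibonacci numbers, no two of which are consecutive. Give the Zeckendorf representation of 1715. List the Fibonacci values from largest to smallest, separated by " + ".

1597 + 89 + 21 + 8

Repeatedly subtract the largest Fibonacci number that fits:
take 1597 (≤ 1715); 1715 − 1597 = 118
take 89 (≤ 118); 118 − 89 = 29
take 21 (≤ 29); 29 − 21 = 8
take 8 (≤ 8); 8 − 8 = 0
So 1715 = 1597 + 89 + 21 + 8, with no two terms consecutive in the sequence.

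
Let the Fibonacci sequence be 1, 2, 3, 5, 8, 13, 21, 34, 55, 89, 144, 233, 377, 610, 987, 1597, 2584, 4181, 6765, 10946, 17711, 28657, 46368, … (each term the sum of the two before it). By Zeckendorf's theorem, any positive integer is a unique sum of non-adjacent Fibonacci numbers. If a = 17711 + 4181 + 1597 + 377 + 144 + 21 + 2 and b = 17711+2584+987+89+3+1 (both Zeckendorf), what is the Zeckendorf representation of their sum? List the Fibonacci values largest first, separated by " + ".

The two numbers are 24033 and 21375, so their sum is 45408.
Greedily peel off the largest Fibonacci term at each step:
largest Fibonacci ≤ 45408 is 28657; 45408 − 28657 = 16751
largest Fibonacci ≤ 16751 is 10946; 16751 − 10946 = 5805
largest Fibonacci ≤ 5805 is 4181; 5805 − 4181 = 1624
largest Fibonacci ≤ 1624 is 1597; 1624 − 1597 = 27
largest Fibonacci ≤ 27 is 21; 27 − 21 = 6
largest Fibonacci ≤ 6 is 5; 6 − 5 = 1
largest Fibonacci ≤ 1 is 1; 1 − 1 = 0

28657 + 10946 + 4181 + 1597 + 21 + 5 + 1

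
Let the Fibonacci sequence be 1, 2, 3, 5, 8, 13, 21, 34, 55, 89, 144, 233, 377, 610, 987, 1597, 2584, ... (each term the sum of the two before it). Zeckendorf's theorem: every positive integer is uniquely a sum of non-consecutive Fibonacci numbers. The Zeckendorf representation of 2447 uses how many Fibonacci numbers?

5

Greedy algorithm:
2447: greatest Fibonacci not exceeding it is 1597, leaving 850
850: greatest Fibonacci not exceeding it is 610, leaving 240
240: greatest Fibonacci not exceeding it is 233, leaving 7
7: greatest Fibonacci not exceeding it is 5, leaving 2
2: greatest Fibonacci not exceeding it is 2, leaving 0
2447 = 1597 + 610 + 233 + 5 + 2, which has 5 terms.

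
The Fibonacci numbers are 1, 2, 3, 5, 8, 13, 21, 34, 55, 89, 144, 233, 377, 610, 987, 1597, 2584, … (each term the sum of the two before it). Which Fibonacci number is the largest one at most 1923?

1597 ≤ 1923 < 2584, so the largest Fibonacci number not exceeding 1923 is 1597.

1597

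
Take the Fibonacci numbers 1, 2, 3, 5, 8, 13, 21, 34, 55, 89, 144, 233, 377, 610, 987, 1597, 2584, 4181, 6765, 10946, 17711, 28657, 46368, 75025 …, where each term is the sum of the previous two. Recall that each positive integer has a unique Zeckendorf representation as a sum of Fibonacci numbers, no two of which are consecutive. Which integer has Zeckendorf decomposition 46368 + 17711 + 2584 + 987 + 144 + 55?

46368 + 17711 + 2584 + 987 + 144 + 55 = 67849.

67849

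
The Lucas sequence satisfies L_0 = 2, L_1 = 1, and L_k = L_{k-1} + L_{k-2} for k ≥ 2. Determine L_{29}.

1149851

Iterating the recurrence up to L_{25} = 167761 and L_{24} = 103682:
L_{26} = L_{25} + L_{24} = 167761 + 103682 = 271443
L_{27} = L_{26} + L_{25} = 271443 + 167761 = 439204
L_{28} = L_{27} + L_{26} = 439204 + 271443 = 710647
L_{29} = L_{28} + L_{27} = 710647 + 439204 = 1149851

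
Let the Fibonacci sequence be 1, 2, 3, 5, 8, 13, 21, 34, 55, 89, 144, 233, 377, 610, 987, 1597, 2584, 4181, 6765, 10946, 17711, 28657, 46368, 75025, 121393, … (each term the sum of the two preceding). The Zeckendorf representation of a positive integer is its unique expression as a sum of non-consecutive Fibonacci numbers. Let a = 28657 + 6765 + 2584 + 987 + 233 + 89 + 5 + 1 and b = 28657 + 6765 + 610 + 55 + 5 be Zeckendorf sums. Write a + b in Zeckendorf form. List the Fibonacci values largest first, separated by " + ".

The two numbers are 39321 and 36092, so their sum is 75413.
Greedily peel off the largest Fibonacci term at each step:
subtract 75025 from 75413: 388 remains
subtract 377 from 388: 11 remains
subtract 8 from 11: 3 remains
subtract 3 from 3: 0 remains

75025 + 377 + 8 + 3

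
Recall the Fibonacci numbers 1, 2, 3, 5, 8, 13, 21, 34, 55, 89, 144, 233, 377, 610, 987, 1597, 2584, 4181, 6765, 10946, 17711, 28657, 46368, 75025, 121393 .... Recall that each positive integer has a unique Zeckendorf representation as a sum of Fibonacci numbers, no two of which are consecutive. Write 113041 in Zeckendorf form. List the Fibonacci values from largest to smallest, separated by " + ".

113041: greatest Fibonacci not exceeding it is 75025, leaving 38016
38016: greatest Fibonacci not exceeding it is 28657, leaving 9359
9359: greatest Fibonacci not exceeding it is 6765, leaving 2594
2594: greatest Fibonacci not exceeding it is 2584, leaving 10
10: greatest Fibonacci not exceeding it is 8, leaving 2
2: greatest Fibonacci not exceeding it is 2, leaving 0
So 113041 = 75025 + 28657 + 6765 + 2584 + 8 + 2, with no two terms consecutive in the sequence.

75025 + 28657 + 6765 + 2584 + 8 + 2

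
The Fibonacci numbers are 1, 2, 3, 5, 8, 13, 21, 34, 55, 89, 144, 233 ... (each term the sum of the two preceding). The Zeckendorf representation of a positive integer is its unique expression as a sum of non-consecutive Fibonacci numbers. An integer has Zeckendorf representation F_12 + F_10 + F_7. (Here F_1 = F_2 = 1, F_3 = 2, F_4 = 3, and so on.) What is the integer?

212

F_12 + F_10 + F_7 = 144 + 55 + 13 = 212.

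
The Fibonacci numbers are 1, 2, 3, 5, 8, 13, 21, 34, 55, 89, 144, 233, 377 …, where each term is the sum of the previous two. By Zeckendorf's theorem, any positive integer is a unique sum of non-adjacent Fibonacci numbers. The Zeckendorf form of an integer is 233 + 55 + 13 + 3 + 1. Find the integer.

305

233 + 55 + 13 + 3 + 1 = 305.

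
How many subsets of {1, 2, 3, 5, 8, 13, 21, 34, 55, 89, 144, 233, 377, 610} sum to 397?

4

Starting from the Zeckendorf form and repeatedly splitting a term F_k into F_{k−1} + F_{k−2} (when neither is already used) reaches every representation.
397 = 377+13+5+2 = 233+144+13+5+2 = 233+89+55+13+5+2 = … (1 more), for 4 in all.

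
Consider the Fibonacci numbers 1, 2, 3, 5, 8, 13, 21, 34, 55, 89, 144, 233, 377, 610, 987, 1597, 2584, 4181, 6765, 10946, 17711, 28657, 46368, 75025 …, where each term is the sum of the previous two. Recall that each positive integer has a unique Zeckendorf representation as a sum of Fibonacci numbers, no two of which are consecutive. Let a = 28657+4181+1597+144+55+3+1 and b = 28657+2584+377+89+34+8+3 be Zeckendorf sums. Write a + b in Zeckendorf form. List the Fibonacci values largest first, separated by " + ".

46368 + 17711 + 1597 + 610 + 89 + 13 + 2

The two numbers are 34638 and 31752, so their sum is 66390.
Greedily peel off the largest Fibonacci term at each step:
66390 − 46368 = 20022
20022 − 17711 = 2311
2311 − 1597 = 714
714 − 610 = 104
104 − 89 = 15
15 − 13 = 2
2 − 2 = 0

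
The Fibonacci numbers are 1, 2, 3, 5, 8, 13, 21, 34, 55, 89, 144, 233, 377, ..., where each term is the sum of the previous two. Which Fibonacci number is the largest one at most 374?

233 ≤ 374 < 377, so the largest Fibonacci number not exceeding 374 is 233.

233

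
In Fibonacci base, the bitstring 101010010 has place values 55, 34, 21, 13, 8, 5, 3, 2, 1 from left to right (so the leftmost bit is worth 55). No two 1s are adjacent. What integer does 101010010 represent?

Summing the place values of the 1 bits: 55 + 21 + 8 + 2 = 86.

86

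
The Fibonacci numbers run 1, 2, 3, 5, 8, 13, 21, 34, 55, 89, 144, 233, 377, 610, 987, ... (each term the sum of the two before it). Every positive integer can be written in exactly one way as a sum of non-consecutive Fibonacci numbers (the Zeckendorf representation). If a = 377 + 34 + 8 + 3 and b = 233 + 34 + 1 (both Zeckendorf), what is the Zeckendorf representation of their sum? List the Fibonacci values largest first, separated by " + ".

The two numbers are 422 and 268, so their sum is 690.
690 − 610 = 80
80 − 55 = 25
25 − 21 = 4
4 − 3 = 1
1 − 1 = 0

610 + 55 + 21 + 3 + 1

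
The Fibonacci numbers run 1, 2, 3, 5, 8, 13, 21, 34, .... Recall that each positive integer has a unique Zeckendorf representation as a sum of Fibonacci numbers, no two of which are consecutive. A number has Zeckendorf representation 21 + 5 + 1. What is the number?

27

21 + 5 + 1 = 27.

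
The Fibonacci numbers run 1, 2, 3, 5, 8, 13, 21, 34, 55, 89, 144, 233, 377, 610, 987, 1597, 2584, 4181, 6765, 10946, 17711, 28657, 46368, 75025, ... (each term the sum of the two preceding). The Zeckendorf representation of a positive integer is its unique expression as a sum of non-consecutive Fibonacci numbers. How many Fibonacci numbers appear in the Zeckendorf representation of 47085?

Greedily peel off the largest Fibonacci term at each step:
46368 ≤ 47085 < 75025, so take 46368; remainder 717
610 ≤ 717 < 987, so take 610; remainder 107
89 ≤ 107 < 144, so take 89; remainder 18
13 ≤ 18 < 21, so take 13; remainder 5
5 ≤ 5 < 8, so take 5; remainder 0
47085 = 46368 + 610 + 89 + 13 + 5, which has 5 terms.

5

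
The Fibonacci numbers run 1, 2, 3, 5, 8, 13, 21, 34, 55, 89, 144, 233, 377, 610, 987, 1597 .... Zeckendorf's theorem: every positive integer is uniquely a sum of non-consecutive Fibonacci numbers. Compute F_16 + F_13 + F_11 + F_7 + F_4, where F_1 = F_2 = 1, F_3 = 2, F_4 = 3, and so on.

1325

F_16 + F_13 + F_11 + F_7 + F_4 = 987 + 233 + 89 + 13 + 3 = 1325.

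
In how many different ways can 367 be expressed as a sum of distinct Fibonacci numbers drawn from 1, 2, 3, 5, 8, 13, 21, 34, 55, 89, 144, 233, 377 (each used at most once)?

12

367 = 233+89+34+8+3 = 233+89+34+8+2+1 = 233+89+21+13+8+3 = 233+89+34+5+3+2+1 = … (8 more), for 12 in all.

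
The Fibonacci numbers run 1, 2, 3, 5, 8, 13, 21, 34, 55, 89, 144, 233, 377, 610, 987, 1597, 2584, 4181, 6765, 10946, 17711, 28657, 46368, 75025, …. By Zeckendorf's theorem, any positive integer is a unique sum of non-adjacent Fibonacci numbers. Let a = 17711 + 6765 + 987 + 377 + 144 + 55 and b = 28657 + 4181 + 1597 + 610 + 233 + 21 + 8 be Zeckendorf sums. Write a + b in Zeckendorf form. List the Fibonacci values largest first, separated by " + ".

The two numbers are 26039 and 35307, so their sum is 61346.
46368 ≤ 61346 < 75025, so take 46368; remainder 14978
10946 ≤ 14978 < 17711, so take 10946; remainder 4032
2584 ≤ 4032 < 4181, so take 2584; remainder 1448
987 ≤ 1448 < 1597, so take 987; remainder 461
377 ≤ 461 < 610, so take 377; remainder 84
55 ≤ 84 < 89, so take 55; remainder 29
21 ≤ 29 < 34, so take 21; remainder 8
8 ≤ 8 < 13, so take 8; remainder 0

46368 + 10946 + 2584 + 987 + 377 + 55 + 21 + 8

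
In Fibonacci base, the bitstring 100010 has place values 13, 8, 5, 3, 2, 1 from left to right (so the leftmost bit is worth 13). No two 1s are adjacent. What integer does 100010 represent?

Summing the place values of the 1 bits: 13 + 2 = 15.

15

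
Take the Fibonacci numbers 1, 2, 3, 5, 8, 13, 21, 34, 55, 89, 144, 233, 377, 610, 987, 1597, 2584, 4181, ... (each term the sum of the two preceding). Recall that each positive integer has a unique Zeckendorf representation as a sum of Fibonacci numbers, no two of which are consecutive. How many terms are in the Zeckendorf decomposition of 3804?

3

largest Fibonacci ≤ 3804 is 2584; 3804 − 2584 = 1220
largest Fibonacci ≤ 1220 is 987; 1220 − 987 = 233
largest Fibonacci ≤ 233 is 233; 233 − 233 = 0
3804 = 2584 + 987 + 233, which has 3 terms.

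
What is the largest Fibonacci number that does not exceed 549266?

514229

514229 ≤ 549266 < 832040, so the largest Fibonacci number not exceeding 549266 is 514229.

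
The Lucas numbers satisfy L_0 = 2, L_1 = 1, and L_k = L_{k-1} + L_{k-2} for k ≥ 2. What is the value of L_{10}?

123

Iterating the recurrence up to L_{5} = 11 and L_{4} = 7:
L_{6} = L_{5} + L_{4} = 11 + 7 = 18
L_{7} = L_{6} + L_{5} = 18 + 11 = 29
L_{8} = L_{7} + L_{6} = 29 + 18 = 47
L_{9} = L_{8} + L_{7} = 47 + 29 = 76
L_{10} = L_{9} + L_{8} = 76 + 47 = 123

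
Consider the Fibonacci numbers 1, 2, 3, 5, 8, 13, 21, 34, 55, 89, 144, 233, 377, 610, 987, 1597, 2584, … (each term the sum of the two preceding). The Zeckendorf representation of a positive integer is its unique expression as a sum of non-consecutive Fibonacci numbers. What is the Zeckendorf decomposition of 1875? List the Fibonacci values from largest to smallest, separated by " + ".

1597 + 233 + 34 + 8 + 3

Greedily peel off the largest Fibonacci term at each step:
1875: greatest Fibonacci not exceeding it is 1597, leaving 278
278: greatest Fibonacci not exceeding it is 233, leaving 45
45: greatest Fibonacci not exceeding it is 34, leaving 11
11: greatest Fibonacci not exceeding it is 8, leaving 3
3: greatest Fibonacci not exceeding it is 3, leaving 0
So 1875 = 1597 + 233 + 34 + 8 + 3, with no two terms consecutive in the sequence.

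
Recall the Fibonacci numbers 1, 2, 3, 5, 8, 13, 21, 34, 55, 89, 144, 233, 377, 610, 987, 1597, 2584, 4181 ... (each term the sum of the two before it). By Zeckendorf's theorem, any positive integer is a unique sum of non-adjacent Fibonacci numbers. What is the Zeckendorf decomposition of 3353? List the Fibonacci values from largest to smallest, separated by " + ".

2584 + 610 + 144 + 13 + 2

Greedily peel off the largest Fibonacci term at each step:
2584 ≤ 3353 < 4181, so take 2584; remainder 769
610 ≤ 769 < 987, so take 610; remainder 159
144 ≤ 159 < 233, so take 144; remainder 15
13 ≤ 15 < 21, so take 13; remainder 2
2 ≤ 2 < 3, so take 2; remainder 0
So 3353 = 2584 + 610 + 144 + 13 + 2, with no two terms consecutive in the sequence.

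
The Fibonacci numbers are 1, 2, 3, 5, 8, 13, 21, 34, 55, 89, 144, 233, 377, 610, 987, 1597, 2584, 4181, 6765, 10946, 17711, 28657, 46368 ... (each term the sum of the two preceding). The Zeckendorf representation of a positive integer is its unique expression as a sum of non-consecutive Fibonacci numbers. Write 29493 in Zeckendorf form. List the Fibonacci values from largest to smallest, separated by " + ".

28657 + 610 + 144 + 55 + 21 + 5 + 1

Repeatedly subtract the largest Fibonacci number that fits:
28657 ≤ 29493 < 46368, so take 28657; remainder 836
610 ≤ 836 < 987, so take 610; remainder 226
144 ≤ 226 < 233, so take 144; remainder 82
55 ≤ 82 < 89, so take 55; remainder 27
21 ≤ 27 < 34, so take 21; remainder 6
5 ≤ 6 < 8, so take 5; remainder 1
1 ≤ 1 < 2, so take 1; remainder 0
So 29493 = 28657 + 610 + 144 + 55 + 21 + 5 + 1, with no two terms consecutive in the sequence.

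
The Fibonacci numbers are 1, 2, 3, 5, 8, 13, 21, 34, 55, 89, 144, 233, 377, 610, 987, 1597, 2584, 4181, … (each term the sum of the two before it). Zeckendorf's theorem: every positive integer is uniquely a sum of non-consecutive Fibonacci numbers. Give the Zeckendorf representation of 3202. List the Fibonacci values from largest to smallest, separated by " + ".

2584 ≤ 3202 < 4181, so take 2584; remainder 618
610 ≤ 618 < 987, so take 610; remainder 8
8 ≤ 8 < 13, so take 8; remainder 0
So 3202 = 2584 + 610 + 8, with no two terms consecutive in the sequence.

2584 + 610 + 8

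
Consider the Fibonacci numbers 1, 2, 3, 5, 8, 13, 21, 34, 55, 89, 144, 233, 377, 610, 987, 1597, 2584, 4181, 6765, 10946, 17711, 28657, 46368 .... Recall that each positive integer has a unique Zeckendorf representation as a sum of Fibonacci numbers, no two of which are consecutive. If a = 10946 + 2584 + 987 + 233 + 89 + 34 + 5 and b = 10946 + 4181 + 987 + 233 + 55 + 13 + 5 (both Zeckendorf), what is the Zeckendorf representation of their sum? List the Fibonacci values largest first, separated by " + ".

The two numbers are 14878 and 16420, so their sum is 31298.
31298 − 28657 = 2641
2641 − 2584 = 57
57 − 55 = 2
2 − 2 = 0

28657 + 2584 + 55 + 2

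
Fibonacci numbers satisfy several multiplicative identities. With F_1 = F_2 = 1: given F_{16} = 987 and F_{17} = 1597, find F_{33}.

By F_{2k+1} = F_k² + F_{k+1}²: F_{33} = 987² + 1597² = 974169 + 2550409 = 3524578.

3524578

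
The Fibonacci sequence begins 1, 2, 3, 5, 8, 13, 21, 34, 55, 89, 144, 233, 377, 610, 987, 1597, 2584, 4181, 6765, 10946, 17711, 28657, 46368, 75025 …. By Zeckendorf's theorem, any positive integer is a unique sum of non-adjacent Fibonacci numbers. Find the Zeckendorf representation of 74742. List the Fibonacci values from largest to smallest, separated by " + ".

46368 + 17711 + 6765 + 2584 + 987 + 233 + 89 + 5

74742: greatest Fibonacci not exceeding it is 46368, leaving 28374
28374: greatest Fibonacci not exceeding it is 17711, leaving 10663
10663: greatest Fibonacci not exceeding it is 6765, leaving 3898
3898: greatest Fibonacci not exceeding it is 2584, leaving 1314
1314: greatest Fibonacci not exceeding it is 987, leaving 327
327: greatest Fibonacci not exceeding it is 233, leaving 94
94: greatest Fibonacci not exceeding it is 89, leaving 5
5: greatest Fibonacci not exceeding it is 5, leaving 0
So 74742 = 46368 + 17711 + 6765 + 2584 + 987 + 233 + 89 + 5, with no two terms consecutive in the sequence.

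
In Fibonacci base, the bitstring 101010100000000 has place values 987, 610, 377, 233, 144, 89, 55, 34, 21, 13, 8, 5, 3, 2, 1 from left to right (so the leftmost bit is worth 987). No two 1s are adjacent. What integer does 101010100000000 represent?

1563

Summing the place values of the 1 bits: 987 + 377 + 144 + 55 = 1563.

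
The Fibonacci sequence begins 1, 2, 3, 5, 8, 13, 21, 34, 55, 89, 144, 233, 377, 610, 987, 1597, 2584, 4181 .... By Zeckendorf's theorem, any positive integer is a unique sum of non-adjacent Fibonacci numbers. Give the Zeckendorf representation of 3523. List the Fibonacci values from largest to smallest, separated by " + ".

take 2584 (≤ 3523); 3523 − 2584 = 939
take 610 (≤ 939); 939 − 610 = 329
take 233 (≤ 329); 329 − 233 = 96
take 89 (≤ 96); 96 − 89 = 7
take 5 (≤ 7); 7 − 5 = 2
take 2 (≤ 2); 2 − 2 = 0
So 3523 = 2584 + 610 + 233 + 89 + 5 + 2, with no two terms consecutive in the sequence.

2584 + 610 + 233 + 89 + 5 + 2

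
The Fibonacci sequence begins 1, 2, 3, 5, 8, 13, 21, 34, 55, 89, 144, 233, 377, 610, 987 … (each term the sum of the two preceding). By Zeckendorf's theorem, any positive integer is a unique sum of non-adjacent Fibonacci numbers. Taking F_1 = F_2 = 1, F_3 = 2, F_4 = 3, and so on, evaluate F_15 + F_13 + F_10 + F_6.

F_15 + F_13 + F_10 + F_6 = 610 + 233 + 55 + 8 = 906.

906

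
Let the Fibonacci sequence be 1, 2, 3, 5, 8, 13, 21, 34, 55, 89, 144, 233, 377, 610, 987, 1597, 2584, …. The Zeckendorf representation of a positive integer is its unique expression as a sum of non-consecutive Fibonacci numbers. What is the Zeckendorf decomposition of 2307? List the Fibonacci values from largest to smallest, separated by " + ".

Repeatedly subtract the largest Fibonacci number that fits:
subtract 1597 from 2307: 710 remains
subtract 610 from 710: 100 remains
subtract 89 from 100: 11 remains
subtract 8 from 11: 3 remains
subtract 3 from 3: 0 remains
So 2307 = 1597 + 610 + 89 + 8 + 3, with no two terms consecutive in the sequence.

1597 + 610 + 89 + 8 + 3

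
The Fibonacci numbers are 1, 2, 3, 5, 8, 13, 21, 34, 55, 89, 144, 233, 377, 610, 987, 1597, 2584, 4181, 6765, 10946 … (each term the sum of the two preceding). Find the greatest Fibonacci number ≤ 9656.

6765

6765 ≤ 9656 < 10946, so the largest Fibonacci number not exceeding 9656 is 6765.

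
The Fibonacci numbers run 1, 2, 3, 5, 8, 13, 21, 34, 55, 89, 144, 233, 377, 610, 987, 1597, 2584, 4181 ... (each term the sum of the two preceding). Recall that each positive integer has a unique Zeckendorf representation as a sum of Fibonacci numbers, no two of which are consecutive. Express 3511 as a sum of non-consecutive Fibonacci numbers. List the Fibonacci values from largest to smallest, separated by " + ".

2584 + 610 + 233 + 55 + 21 + 8

take 2584 (≤ 3511); 3511 − 2584 = 927
take 610 (≤ 927); 927 − 610 = 317
take 233 (≤ 317); 317 − 233 = 84
take 55 (≤ 84); 84 − 55 = 29
take 21 (≤ 29); 29 − 21 = 8
take 8 (≤ 8); 8 − 8 = 0
So 3511 = 2584 + 610 + 233 + 55 + 21 + 8, with no two terms consecutive in the sequence.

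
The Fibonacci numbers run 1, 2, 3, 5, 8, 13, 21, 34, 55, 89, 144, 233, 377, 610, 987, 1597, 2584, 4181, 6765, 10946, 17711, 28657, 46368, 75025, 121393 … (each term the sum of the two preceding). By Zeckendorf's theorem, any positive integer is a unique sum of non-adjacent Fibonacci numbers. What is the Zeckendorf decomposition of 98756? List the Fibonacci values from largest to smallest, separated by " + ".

75025 + 17711 + 4181 + 1597 + 233 + 8 + 1

Repeatedly subtract the largest Fibonacci number that fits:
98756 − 75025 = 23731
23731 − 17711 = 6020
6020 − 4181 = 1839
1839 − 1597 = 242
242 − 233 = 9
9 − 8 = 1
1 − 1 = 0
So 98756 = 75025 + 17711 + 4181 + 1597 + 233 + 8 + 1, with no two terms consecutive in the sequence.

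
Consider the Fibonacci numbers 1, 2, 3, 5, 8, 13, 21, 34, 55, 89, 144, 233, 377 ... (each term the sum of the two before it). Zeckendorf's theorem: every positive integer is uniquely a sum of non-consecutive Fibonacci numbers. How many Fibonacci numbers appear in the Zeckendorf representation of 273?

Greedy algorithm:
subtract 233 from 273: 40 remains
subtract 34 from 40: 6 remains
subtract 5 from 6: 1 remains
subtract 1 from 1: 0 remains
273 = 233 + 34 + 5 + 1, which has 4 terms.

4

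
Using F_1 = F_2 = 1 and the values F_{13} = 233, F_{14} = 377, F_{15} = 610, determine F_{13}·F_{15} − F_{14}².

233·610 − 377² = 142130 − 142129 = 1. (Cassini's identity: F_{k−1}F_{k+1} − F_k² = (−1)^k.)

1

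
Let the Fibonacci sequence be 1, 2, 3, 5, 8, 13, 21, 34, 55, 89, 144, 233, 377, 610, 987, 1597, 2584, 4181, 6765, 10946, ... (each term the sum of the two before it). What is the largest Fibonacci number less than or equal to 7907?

6765 ≤ 7907 < 10946, so the largest Fibonacci number not exceeding 7907 is 6765.

6765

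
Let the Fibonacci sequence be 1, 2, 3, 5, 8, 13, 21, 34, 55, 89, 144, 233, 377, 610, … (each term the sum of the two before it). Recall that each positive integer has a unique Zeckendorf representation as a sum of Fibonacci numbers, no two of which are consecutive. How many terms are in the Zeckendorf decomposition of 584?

4

Greedy algorithm:
584: greatest Fibonacci not exceeding it is 377, leaving 207
207: greatest Fibonacci not exceeding it is 144, leaving 63
63: greatest Fibonacci not exceeding it is 55, leaving 8
8: greatest Fibonacci not exceeding it is 8, leaving 0
584 = 377 + 144 + 55 + 8, which has 4 terms.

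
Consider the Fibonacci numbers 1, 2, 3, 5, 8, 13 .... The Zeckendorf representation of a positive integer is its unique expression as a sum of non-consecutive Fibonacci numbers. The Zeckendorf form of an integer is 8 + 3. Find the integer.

11

8 + 3 = 11.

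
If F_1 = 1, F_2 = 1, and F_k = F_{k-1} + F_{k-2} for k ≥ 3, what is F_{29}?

514229

Iterating the recurrence up to F_{25} = 75025 and F_{24} = 46368:
F_{26} = F_{25} + F_{24} = 75025 + 46368 = 121393
F_{27} = F_{26} + F_{25} = 121393 + 75025 = 196418
F_{28} = F_{27} + F_{26} = 196418 + 121393 = 317811
F_{29} = F_{28} + F_{27} = 317811 + 196418 = 514229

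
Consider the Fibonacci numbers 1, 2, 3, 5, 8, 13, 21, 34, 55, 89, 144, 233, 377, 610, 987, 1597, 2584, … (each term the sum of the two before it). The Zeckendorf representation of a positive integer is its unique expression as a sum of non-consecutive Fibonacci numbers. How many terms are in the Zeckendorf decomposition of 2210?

3

subtract 1597 from 2210: 613 remains
subtract 610 from 613: 3 remains
subtract 3 from 3: 0 remains
2210 = 1597 + 610 + 3, which has 3 terms.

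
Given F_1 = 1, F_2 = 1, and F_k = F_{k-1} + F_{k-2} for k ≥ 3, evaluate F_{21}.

10946

Iterating the recurrence up to F_{15} = 610 and F_{14} = 377:
F_{16} = F_{15} + F_{14} = 610 + 377 = 987
F_{17} = F_{16} + F_{15} = 987 + 610 = 1597
F_{18} = F_{17} + F_{16} = 1597 + 987 = 2584
F_{19} = F_{18} + F_{17} = 2584 + 1597 = 4181
F_{20} = F_{19} + F_{18} = 4181 + 2584 = 6765
F_{21} = F_{20} + F_{19} = 6765 + 4181 = 10946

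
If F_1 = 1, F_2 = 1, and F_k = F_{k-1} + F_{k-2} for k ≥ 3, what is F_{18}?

Iterating the recurrence up to F_{11} = 89 and F_{10} = 55:
F_{12} = F_{11} + F_{10} = 89 + 55 = 144
F_{13} = F_{12} + F_{11} = 144 + 89 = 233
F_{14} = F_{13} + F_{12} = 233 + 144 = 377
F_{15} = F_{14} + F_{13} = 377 + 233 = 610
F_{16} = F_{15} + F_{14} = 610 + 377 = 987
F_{17} = F_{16} + F_{15} = 987 + 610 = 1597
F_{18} = F_{17} + F_{16} = 1597 + 987 = 2584

2584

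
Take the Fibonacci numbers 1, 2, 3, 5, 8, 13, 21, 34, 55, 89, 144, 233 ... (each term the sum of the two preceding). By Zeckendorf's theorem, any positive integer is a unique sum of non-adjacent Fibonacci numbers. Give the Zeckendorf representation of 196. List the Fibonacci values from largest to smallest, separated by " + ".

144 + 34 + 13 + 5

take 144 (≤ 196); 196 − 144 = 52
take 34 (≤ 52); 52 − 34 = 18
take 13 (≤ 18); 18 − 13 = 5
take 5 (≤ 5); 5 − 5 = 0
So 196 = 144 + 34 + 13 + 5, with no two terms consecutive in the sequence.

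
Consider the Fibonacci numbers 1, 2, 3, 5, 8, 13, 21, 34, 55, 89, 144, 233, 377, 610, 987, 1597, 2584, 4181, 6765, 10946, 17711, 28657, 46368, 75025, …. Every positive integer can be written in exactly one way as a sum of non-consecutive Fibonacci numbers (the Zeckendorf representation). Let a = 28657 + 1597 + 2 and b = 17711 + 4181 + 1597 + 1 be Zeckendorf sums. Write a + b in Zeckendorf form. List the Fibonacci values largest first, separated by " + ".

The two numbers are 30256 and 23490, so their sum is 53746.
46368 ≤ 53746 < 75025, so take 46368; remainder 7378
6765 ≤ 7378 < 10946, so take 6765; remainder 613
610 ≤ 613 < 987, so take 610; remainder 3
3 ≤ 3 < 5, so take 3; remainder 0

46368 + 6765 + 610 + 3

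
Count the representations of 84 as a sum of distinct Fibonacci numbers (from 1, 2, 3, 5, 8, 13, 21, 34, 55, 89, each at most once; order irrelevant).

Starting from the Zeckendorf form and repeatedly splitting a term F_k into F_{k−1} + F_{k−2} (when neither is already used) reaches every representation.
84 = 55+21+8 = 55+21+5+3 = 55+21+5+2+1 = 55+13+8+5+3 = … (3 more), for 7 in all.

7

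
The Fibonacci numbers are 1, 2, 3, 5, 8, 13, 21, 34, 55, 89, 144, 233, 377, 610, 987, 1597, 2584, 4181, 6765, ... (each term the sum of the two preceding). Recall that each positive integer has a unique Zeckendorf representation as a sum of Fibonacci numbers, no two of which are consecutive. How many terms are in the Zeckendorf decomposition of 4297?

5

4181 ≤ 4297 < 6765, so take 4181; remainder 116
89 ≤ 116 < 144, so take 89; remainder 27
21 ≤ 27 < 34, so take 21; remainder 6
5 ≤ 6 < 8, so take 5; remainder 1
1 ≤ 1 < 2, so take 1; remainder 0
4297 = 4181 + 89 + 21 + 5 + 1, which has 5 terms.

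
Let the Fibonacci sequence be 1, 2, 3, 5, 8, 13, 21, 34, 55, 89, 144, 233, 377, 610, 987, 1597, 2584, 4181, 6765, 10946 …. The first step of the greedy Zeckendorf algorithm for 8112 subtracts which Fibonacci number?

6765

6765 ≤ 8112 < 10946, so the largest Fibonacci number not exceeding 8112 is 6765.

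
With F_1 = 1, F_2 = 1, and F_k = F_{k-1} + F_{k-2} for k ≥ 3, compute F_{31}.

Iterating the recurrence up to F_{26} = 121393 and F_{25} = 75025:
F_{27} = F_{26} + F_{25} = 121393 + 75025 = 196418
F_{28} = F_{27} + F_{26} = 196418 + 121393 = 317811
F_{29} = F_{28} + F_{27} = 317811 + 196418 = 514229
F_{30} = F_{29} + F_{28} = 514229 + 317811 = 832040
F_{31} = F_{30} + F_{29} = 832040 + 514229 = 1346269

1346269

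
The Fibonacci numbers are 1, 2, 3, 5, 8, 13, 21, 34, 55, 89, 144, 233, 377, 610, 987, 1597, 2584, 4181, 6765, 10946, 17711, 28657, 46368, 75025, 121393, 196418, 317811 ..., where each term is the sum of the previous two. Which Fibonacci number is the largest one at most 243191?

196418 ≤ 243191 < 317811, so the largest Fibonacci number not exceeding 243191 is 196418.

196418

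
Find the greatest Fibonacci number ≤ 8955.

6765

6765 ≤ 8955 < 10946, so the largest Fibonacci number not exceeding 8955 is 6765.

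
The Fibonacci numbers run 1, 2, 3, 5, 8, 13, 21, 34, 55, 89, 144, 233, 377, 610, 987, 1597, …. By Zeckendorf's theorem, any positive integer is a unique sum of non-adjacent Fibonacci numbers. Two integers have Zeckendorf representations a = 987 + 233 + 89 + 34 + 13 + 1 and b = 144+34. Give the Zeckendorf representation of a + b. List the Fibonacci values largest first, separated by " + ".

The two numbers are 1357 and 178, so their sum is 1535.
Greedy algorithm:
largest Fibonacci ≤ 1535 is 987; 1535 − 987 = 548
largest Fibonacci ≤ 548 is 377; 548 − 377 = 171
largest Fibonacci ≤ 171 is 144; 171 − 144 = 27
largest Fibonacci ≤ 27 is 21; 27 − 21 = 6
largest Fibonacci ≤ 6 is 5; 6 − 5 = 1
largest Fibonacci ≤ 1 is 1; 1 − 1 = 0

987 + 377 + 144 + 21 + 5 + 1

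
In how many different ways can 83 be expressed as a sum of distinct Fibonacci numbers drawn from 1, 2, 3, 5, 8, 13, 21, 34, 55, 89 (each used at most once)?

3

Each representation comes from the Zeckendorf form by replacing some F_k with F_{k−1} + F_{k−2} where possible.
83 = 55+21+5+2 = 55+13+8+5+2 = 34+21+13+8+5+2 — 3 representations.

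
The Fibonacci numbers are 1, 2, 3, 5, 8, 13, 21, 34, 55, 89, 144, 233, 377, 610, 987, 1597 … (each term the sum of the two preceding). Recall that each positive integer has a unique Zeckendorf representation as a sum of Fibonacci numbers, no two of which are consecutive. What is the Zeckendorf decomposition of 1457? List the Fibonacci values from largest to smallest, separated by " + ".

987 + 377 + 89 + 3 + 1

1457 − 987 = 470
470 − 377 = 93
93 − 89 = 4
4 − 3 = 1
1 − 1 = 0
So 1457 = 987 + 377 + 89 + 3 + 1, with no two terms consecutive in the sequence.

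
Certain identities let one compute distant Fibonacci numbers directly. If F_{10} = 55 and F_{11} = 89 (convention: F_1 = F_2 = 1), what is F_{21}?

By F_{2k+1} = F_k² + F_{k+1}²: F_{21} = 55² + 89² = 3025 + 7921 = 10946.

10946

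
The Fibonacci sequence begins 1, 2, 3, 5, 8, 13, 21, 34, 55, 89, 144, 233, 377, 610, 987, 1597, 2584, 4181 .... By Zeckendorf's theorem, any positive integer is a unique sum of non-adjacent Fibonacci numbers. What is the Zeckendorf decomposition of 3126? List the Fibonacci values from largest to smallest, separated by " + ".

Greedily peel off the largest Fibonacci term at each step:
3126: greatest Fibonacci not exceeding it is 2584, leaving 542
542: greatest Fibonacci not exceeding it is 377, leaving 165
165: greatest Fibonacci not exceeding it is 144, leaving 21
21: greatest Fibonacci not exceeding it is 21, leaving 0
So 3126 = 2584 + 377 + 144 + 21, with no two terms consecutive in the sequence.

2584 + 377 + 144 + 21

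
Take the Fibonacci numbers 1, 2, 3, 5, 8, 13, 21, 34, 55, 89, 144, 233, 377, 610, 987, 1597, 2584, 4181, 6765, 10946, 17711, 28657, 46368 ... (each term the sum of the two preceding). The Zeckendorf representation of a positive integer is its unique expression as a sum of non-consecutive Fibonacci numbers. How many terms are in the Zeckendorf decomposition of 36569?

largest Fibonacci ≤ 36569 is 28657; 36569 − 28657 = 7912
largest Fibonacci ≤ 7912 is 6765; 7912 − 6765 = 1147
largest Fibonacci ≤ 1147 is 987; 1147 − 987 = 160
largest Fibonacci ≤ 160 is 144; 160 − 144 = 16
largest Fibonacci ≤ 16 is 13; 16 − 13 = 3
largest Fibonacci ≤ 3 is 3; 3 − 3 = 0
36569 = 28657 + 6765 + 987 + 144 + 13 + 3, which has 6 terms.

6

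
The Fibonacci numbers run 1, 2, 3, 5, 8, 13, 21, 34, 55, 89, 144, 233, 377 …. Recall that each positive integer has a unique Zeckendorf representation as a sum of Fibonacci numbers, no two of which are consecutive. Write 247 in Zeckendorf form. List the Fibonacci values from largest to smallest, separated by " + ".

233 + 13 + 1

Greedy algorithm:
subtract 233 from 247: 14 remains
subtract 13 from 14: 1 remains
subtract 1 from 1: 0 remains
So 247 = 233 + 13 + 1, with no two terms consecutive in the sequence.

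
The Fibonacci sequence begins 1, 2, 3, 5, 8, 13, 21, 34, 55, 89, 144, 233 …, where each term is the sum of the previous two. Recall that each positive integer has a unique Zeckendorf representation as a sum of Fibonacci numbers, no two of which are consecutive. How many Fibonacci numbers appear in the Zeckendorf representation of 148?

148: greatest Fibonacci not exceeding it is 144, leaving 4
4: greatest Fibonacci not exceeding it is 3, leaving 1
1: greatest Fibonacci not exceeding it is 1, leaving 0
148 = 144 + 3 + 1, which has 3 terms.

3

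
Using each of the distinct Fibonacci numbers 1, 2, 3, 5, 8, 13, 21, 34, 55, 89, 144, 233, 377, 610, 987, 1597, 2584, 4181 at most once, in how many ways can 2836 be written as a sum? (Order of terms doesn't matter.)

30

2836 = 2584+233+13+5+1 = 2584+233+13+3+2+1 = 2584+144+89+13+5+1 = 1597+987+233+13+5+1 = … (26 more), for 30 in all.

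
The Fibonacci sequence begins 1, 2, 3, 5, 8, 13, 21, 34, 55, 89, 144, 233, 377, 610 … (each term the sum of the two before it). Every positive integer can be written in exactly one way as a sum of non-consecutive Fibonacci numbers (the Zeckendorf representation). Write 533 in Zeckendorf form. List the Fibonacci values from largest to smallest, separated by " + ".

533 − 377 = 156
156 − 144 = 12
12 − 8 = 4
4 − 3 = 1
1 − 1 = 0
So 533 = 377 + 144 + 8 + 3 + 1, with no two terms consecutive in the sequence.

377 + 144 + 8 + 3 + 1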